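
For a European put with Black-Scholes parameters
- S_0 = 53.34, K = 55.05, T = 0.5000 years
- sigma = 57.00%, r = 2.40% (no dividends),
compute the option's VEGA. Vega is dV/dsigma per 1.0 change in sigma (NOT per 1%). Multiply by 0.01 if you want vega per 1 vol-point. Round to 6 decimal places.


Answer: Vega = 14.871830

Derivation:
d1 = 0.1530071286; d2 = -0.2500437367
phi(d1) = 0.3942996507; exp(-qT) = 1.0000000000; exp(-rT) = 0.9880717129
Vega = S * exp(-qT) * phi(d1) * sqrt(T) = 53.3400 * 1.0000000000 * 0.3942996507 * 0.7071067812 = 14.871830


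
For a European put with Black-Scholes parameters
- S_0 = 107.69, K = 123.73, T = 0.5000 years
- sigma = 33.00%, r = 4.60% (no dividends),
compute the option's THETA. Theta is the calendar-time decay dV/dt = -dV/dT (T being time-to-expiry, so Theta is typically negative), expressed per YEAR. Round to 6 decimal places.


Answer: Theta = -5.266525

Derivation:
d1 = -0.3797808077; d2 = -0.6131260455
phi(d1) = 0.3711847863; exp(-qT) = 1.0000000000; exp(-rT) = 0.9772624838
Theta = -S*exp(-qT)*phi(d1)*sigma/(2*sqrt(T)) + r*K*exp(-rT)*N(-d2) - q*S*exp(-qT)*N(-d1)
N(-d1) = 0.6479459350; N(-d2) = 0.7301035001; sqrt(T) = 0.7071067812
Term 1 = -107.6900 * 1.0000000000 * 0.3711847863 * 0.3300 / (2 * 0.7071067812) = -9.3274834373
Term 2 = 0.0460 * 123.7300 * 0.9772624838 * 0.7301035001 = 4.0609580384
Term 3 = 0 (no dividend yield, q = 0)
Theta = -9.3274834373 + (4.0609580384) + (0.0000000000) = -5.266525


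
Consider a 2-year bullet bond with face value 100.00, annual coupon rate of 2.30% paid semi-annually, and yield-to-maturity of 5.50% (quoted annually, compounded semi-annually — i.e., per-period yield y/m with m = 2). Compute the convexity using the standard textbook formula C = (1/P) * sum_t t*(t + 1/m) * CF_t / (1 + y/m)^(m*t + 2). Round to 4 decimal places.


Coupon per period c = face * coupon_rate / m = 1.150000
Periods per year m = 2; per-period yield y/m = 0.027500
Number of cashflows N = 4
Cashflows (t years, CF_t, discount factor 1/(1+y/m)^(m*t), PV):
  t = 0.5000: CF_t = 1.150000, DF = 0.973236, PV = 1.119221
  t = 1.0000: CF_t = 1.150000, DF = 0.947188, PV = 1.089267
  t = 1.5000: CF_t = 1.150000, DF = 0.921838, PV = 1.060113
  t = 2.0000: CF_t = 101.150000, DF = 0.897166, PV = 90.748314
Price P = sum_t PV_t = 94.016915
Convexity numerator sum_t t*(t + 1/m) * CF_t / (1+y/m)^(m*t + 2):
  t = 0.5000: term = 0.530057
  t = 1.0000: term = 1.547611
  t = 1.5000: term = 3.012381
  t = 2.0000: term = 429.778720
Convexity = (1/P) * sum = 434.868769 / 94.016915 = 4.625431

Answer: Convexity = 4.6254


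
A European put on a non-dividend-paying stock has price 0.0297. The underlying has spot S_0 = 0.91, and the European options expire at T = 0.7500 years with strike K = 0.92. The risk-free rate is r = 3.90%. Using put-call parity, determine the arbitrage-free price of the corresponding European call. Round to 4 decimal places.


Put-call parity: C - P = S_0 * exp(-qT) - K * exp(-rT).
S_0 * exp(-qT) = 0.9100 * 1.00000000 = 0.91000000
K * exp(-rT) = 0.9200 * 0.97117364 = 0.89347975
C = P + S*exp(-qT) - K*exp(-rT)
C = 0.0297 + 0.91000000 - 0.89347975 = 0.0462

Answer: Call price = 0.0462


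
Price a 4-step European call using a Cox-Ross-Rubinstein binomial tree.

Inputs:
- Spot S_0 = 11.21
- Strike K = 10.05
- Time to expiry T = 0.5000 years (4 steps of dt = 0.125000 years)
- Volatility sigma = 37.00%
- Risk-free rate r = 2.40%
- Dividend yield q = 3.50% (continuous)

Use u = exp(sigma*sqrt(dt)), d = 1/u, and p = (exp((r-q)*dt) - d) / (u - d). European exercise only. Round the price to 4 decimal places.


dt = T/N = 0.125000
u = exp(sigma*sqrt(dt)) = 1.139757; d = 1/u = 0.877380
p = (exp((r-q)*dt) - d) / (u - d) = 0.462106
Discount per step: exp(-r*dt) = 0.997004
Stock lattice S(k, i) with i counting down-moves:
  k=0: S(0,0) = 11.2100
  k=1: S(1,0) = 12.7767; S(1,1) = 9.8354
  k=2: S(2,0) = 14.5623; S(2,1) = 11.2100; S(2,2) = 8.6294
  k=3: S(3,0) = 16.5975; S(3,1) = 12.7767; S(3,2) = 9.8354; S(3,3) = 7.5713
  k=4: S(4,0) = 18.9171; S(4,1) = 14.5623; S(4,2) = 11.2100; S(4,3) = 8.6294; S(4,4) = 6.6429
Terminal payoffs V(N, i) = max(S_T - K, 0):
  V(4,0) = 8.867081; V(4,1) = 4.512296; V(4,2) = 1.160000; V(4,3) = 0.000000; V(4,4) = 0.000000
Backward induction: V(k, i) = exp(-r*dt) * [p * V(k+1, i) + (1-p) * V(k+1, i+1)].
  V(3,0) = exp(-r*dt) * [p*8.867081 + (1-p)*4.512296] = 6.505123
  V(3,1) = exp(-r*dt) * [p*4.512296 + (1-p)*1.160000] = 2.701001
  V(3,2) = exp(-r*dt) * [p*1.160000 + (1-p)*0.000000] = 0.534437
  V(3,3) = exp(-r*dt) * [p*0.000000 + (1-p)*0.000000] = 0.000000
  V(2,0) = exp(-r*dt) * [p*6.505123 + (1-p)*2.701001] = 4.445552
  V(2,1) = exp(-r*dt) * [p*2.701001 + (1-p)*0.534437] = 1.531019
  V(2,2) = exp(-r*dt) * [p*0.534437 + (1-p)*0.000000] = 0.246227
  V(1,0) = exp(-r*dt) * [p*4.445552 + (1-p)*1.531019] = 2.869221
  V(1,1) = exp(-r*dt) * [p*1.531019 + (1-p)*0.246227] = 0.837421
  V(0,0) = exp(-r*dt) * [p*2.869221 + (1-p)*0.837421] = 1.771007

Answer: Price = V(0,0) = 1.7710


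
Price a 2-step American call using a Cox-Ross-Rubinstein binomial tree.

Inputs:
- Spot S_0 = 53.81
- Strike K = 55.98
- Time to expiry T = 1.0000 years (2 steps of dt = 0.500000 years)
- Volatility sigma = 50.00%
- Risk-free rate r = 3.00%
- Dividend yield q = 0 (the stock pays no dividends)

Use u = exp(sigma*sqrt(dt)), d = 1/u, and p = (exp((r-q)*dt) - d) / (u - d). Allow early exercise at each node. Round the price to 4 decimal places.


dt = T/N = 0.500000
u = exp(sigma*sqrt(dt)) = 1.424119; d = 1/u = 0.702189
p = (exp((r-q)*dt) - d) / (u - d) = 0.433455
Discount per step: exp(-r*dt) = 0.985112
Stock lattice S(k, i) with i counting down-moves:
  k=0: S(0,0) = 53.8100
  k=1: S(1,0) = 76.6318; S(1,1) = 37.7848
  k=2: S(2,0) = 109.1329; S(2,1) = 53.8100; S(2,2) = 26.5320
Terminal payoffs V(N, i) = max(S_T - K, 0):
  V(2,0) = 53.152867; V(2,1) = 0.000000; V(2,2) = 0.000000
Backward induction: V(k, i) = exp(-r*dt) * [p * V(k+1, i) + (1-p) * V(k+1, i+1)]; then take max(V_cont, immediate exercise) for American.
  V(1,0) = exp(-r*dt) * [p*53.152867 + (1-p)*0.000000] = 22.696377; exercise = 20.651844; V(1,0) = max -> 22.696377
  V(1,1) = exp(-r*dt) * [p*0.000000 + (1-p)*0.000000] = 0.000000; exercise = 0.000000; V(1,1) = max -> 0.000000
  V(0,0) = exp(-r*dt) * [p*22.696377 + (1-p)*0.000000] = 9.691397; exercise = 0.000000; V(0,0) = max -> 9.691397

Answer: Price = V(0,0) = 9.6914


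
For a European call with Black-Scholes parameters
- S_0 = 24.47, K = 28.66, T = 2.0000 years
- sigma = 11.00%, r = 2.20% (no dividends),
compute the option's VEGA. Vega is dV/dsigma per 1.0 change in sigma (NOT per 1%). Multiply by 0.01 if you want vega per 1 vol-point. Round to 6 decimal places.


Answer: Vega = 11.137478

Derivation:
d1 = -0.6553886373; d2 = -0.8109521292
phi(d1) = 0.3218384182; exp(-qT) = 1.0000000000; exp(-rT) = 0.9569539575
Vega = S * exp(-qT) * phi(d1) * sqrt(T) = 24.4700 * 1.0000000000 * 0.3218384182 * 1.4142135624 = 11.137478


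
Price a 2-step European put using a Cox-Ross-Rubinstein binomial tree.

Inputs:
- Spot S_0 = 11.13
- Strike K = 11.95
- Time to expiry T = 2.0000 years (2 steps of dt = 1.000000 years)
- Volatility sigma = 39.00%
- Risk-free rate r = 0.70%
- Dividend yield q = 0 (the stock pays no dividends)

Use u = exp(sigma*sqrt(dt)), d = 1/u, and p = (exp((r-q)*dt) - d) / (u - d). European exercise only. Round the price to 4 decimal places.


Answer: Price = V(0,0) = 2.7227

Derivation:
dt = T/N = 1.000000
u = exp(sigma*sqrt(dt)) = 1.476981; d = 1/u = 0.677057
p = (exp((r-q)*dt) - d) / (u - d) = 0.412499
Discount per step: exp(-r*dt) = 0.993024
Stock lattice S(k, i) with i counting down-moves:
  k=0: S(0,0) = 11.1300
  k=1: S(1,0) = 16.4388; S(1,1) = 7.5356
  k=2: S(2,0) = 24.2798; S(2,1) = 11.1300; S(2,2) = 5.1021
Terminal payoffs V(N, i) = max(K - S_T, 0):
  V(2,0) = 0.000000; V(2,1) = 0.820000; V(2,2) = 6.847941
Backward induction: V(k, i) = exp(-r*dt) * [p * V(k+1, i) + (1-p) * V(k+1, i+1)].
  V(1,0) = exp(-r*dt) * [p*0.000000 + (1-p)*0.820000] = 0.478390
  V(1,1) = exp(-r*dt) * [p*0.820000 + (1-p)*6.847941] = 4.330999
  V(0,0) = exp(-r*dt) * [p*0.478390 + (1-p)*4.330999] = 2.722677


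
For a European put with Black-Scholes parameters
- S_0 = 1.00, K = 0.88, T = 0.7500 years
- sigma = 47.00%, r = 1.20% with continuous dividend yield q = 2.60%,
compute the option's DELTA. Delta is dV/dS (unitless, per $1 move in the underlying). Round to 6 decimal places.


d1 = 0.4917817300; d2 = 0.0847497902
phi(d1) = 0.3535030491; exp(-qT) = 0.9806888952; exp(-rT) = 0.9910403788
N(-d1) = 0.3114368267
Delta = -exp(-qT) * N(-d1) = -0.9806888952 * 0.3114368267 = -0.305423

Answer: Delta = -0.305423


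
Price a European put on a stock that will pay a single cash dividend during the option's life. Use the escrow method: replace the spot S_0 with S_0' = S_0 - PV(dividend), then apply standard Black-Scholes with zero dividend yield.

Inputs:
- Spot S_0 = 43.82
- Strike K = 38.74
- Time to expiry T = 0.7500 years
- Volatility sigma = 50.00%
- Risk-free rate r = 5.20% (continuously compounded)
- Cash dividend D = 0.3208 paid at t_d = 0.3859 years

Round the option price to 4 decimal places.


PV(D) = D * exp(-r * t_d) = 0.3208 * 0.98013320 = 0.31442673
S_0' = S_0 - PV(D) = 43.8200 - 0.31442673 = 43.50557327
d1 = (ln(S_0'/K) + (r + sigma^2/2)*T) / (sigma*sqrt(T)) = 0.57450138
d2 = d1 - sigma*sqrt(T) = 0.14148867
exp(-rT) = 0.96175071
N(-d1) = 0.28281428; N(-d2) = 0.44374195
P = K * exp(-rT) * N(-d2) - S_0' * N(-d1) = 38.7400 * 0.96175071 * 0.44374195 - 43.50557327 * 0.28281428 = 4.2290

Answer: Price = 4.2290


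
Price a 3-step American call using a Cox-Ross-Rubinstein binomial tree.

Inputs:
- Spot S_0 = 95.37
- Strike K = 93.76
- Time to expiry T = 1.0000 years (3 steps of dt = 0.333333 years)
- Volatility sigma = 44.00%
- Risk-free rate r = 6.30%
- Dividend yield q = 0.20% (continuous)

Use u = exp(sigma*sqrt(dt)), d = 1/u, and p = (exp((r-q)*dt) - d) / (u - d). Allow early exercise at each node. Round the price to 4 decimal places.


Answer: Price = V(0,0) = 21.0397

Derivation:
dt = T/N = 0.333333
u = exp(sigma*sqrt(dt)) = 1.289216; d = 1/u = 0.775665
p = (exp((r-q)*dt) - d) / (u - d) = 0.476830
Discount per step: exp(-r*dt) = 0.979219
Stock lattice S(k, i) with i counting down-moves:
  k=0: S(0,0) = 95.3700
  k=1: S(1,0) = 122.9525; S(1,1) = 73.9752
  k=2: S(2,0) = 158.5123; S(2,1) = 95.3700; S(2,2) = 57.3800
  k=3: S(3,0) = 204.3566; S(3,1) = 122.9525; S(3,2) = 73.9752; S(3,3) = 44.5077
Terminal payoffs V(N, i) = max(S_T - K, 0):
  V(3,0) = 110.596582; V(3,1) = 29.192510; V(3,2) = 0.000000; V(3,3) = 0.000000
Backward induction: V(k, i) = exp(-r*dt) * [p * V(k+1, i) + (1-p) * V(k+1, i+1)]; then take max(V_cont, immediate exercise) for American.
  V(2,0) = exp(-r*dt) * [p*110.596582 + (1-p)*29.192510] = 66.595107; exercise = 64.752317; V(2,0) = max -> 66.595107
  V(2,1) = exp(-r*dt) * [p*29.192510 + (1-p)*0.000000] = 13.630588; exercise = 1.610000; V(2,1) = max -> 13.630588
  V(2,2) = exp(-r*dt) * [p*0.000000 + (1-p)*0.000000] = 0.000000; exercise = 0.000000; V(2,2) = max -> 0.000000
  V(1,0) = exp(-r*dt) * [p*66.595107 + (1-p)*13.630588] = 38.077562; exercise = 29.192510; V(1,0) = max -> 38.077562
  V(1,1) = exp(-r*dt) * [p*13.630588 + (1-p)*0.000000] = 6.364404; exercise = 0.000000; V(1,1) = max -> 6.364404
  V(0,0) = exp(-r*dt) * [p*38.077562 + (1-p)*6.364404] = 21.039675; exercise = 1.610000; V(0,0) = max -> 21.039675


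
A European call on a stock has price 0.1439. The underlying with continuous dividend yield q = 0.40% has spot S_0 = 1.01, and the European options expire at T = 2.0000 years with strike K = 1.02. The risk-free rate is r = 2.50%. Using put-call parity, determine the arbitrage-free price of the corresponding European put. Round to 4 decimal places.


Answer: Put price = 0.1122

Derivation:
Put-call parity: C - P = S_0 * exp(-qT) - K * exp(-rT).
S_0 * exp(-qT) = 1.0100 * 0.99203191 = 1.00195223
K * exp(-rT) = 1.0200 * 0.95122942 = 0.97025401
P = C - S*exp(-qT) + K*exp(-rT)
P = 0.1439 - 1.00195223 + 0.97025401 = 0.1122


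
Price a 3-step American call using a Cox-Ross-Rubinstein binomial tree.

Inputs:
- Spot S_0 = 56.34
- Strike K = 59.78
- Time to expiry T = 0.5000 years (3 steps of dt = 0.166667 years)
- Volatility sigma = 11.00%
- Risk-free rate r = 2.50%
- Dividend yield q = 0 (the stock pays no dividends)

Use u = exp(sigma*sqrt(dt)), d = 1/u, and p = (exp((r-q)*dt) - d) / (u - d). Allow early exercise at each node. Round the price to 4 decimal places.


dt = T/N = 0.166667
u = exp(sigma*sqrt(dt)) = 1.045931; d = 1/u = 0.956086
p = (exp((r-q)*dt) - d) / (u - d) = 0.535248
Discount per step: exp(-r*dt) = 0.995842
Stock lattice S(k, i) with i counting down-moves:
  k=0: S(0,0) = 56.3400
  k=1: S(1,0) = 58.9277; S(1,1) = 53.8659
  k=2: S(2,0) = 61.6344; S(2,1) = 56.3400; S(2,2) = 51.5004
  k=3: S(3,0) = 64.4653; S(3,1) = 58.9277; S(3,2) = 53.8659; S(3,3) = 49.2388
Terminal payoffs V(N, i) = max(S_T - K, 0):
  V(3,0) = 4.685274; V(3,1) = 0.000000; V(3,2) = 0.000000; V(3,3) = 0.000000
Backward induction: V(k, i) = exp(-r*dt) * [p * V(k+1, i) + (1-p) * V(k+1, i+1)]; then take max(V_cont, immediate exercise) for American.
  V(2,0) = exp(-r*dt) * [p*4.685274 + (1-p)*0.000000] = 2.497357; exercise = 1.854353; V(2,0) = max -> 2.497357
  V(2,1) = exp(-r*dt) * [p*0.000000 + (1-p)*0.000000] = 0.000000; exercise = 0.000000; V(2,1) = max -> 0.000000
  V(2,2) = exp(-r*dt) * [p*0.000000 + (1-p)*0.000000] = 0.000000; exercise = 0.000000; V(2,2) = max -> 0.000000
  V(1,0) = exp(-r*dt) * [p*2.497357 + (1-p)*0.000000] = 1.331147; exercise = 0.000000; V(1,0) = max -> 1.331147
  V(1,1) = exp(-r*dt) * [p*0.000000 + (1-p)*0.000000] = 0.000000; exercise = 0.000000; V(1,1) = max -> 0.000000
  V(0,0) = exp(-r*dt) * [p*1.331147 + (1-p)*0.000000] = 0.709532; exercise = 0.000000; V(0,0) = max -> 0.709532

Answer: Price = V(0,0) = 0.7095


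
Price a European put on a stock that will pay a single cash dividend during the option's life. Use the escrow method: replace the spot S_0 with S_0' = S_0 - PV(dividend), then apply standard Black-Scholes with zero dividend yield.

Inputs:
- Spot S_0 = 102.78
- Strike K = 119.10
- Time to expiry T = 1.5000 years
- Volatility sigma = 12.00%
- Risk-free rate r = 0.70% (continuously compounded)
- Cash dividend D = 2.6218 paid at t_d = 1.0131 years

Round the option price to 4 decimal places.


Answer: Price = 18.7605

Derivation:
PV(D) = D * exp(-r * t_d) = 2.6218 * 0.99293339 = 2.60327275
S_0' = S_0 - PV(D) = 102.7800 - 2.60327275 = 100.17672725
d1 = (ln(S_0'/K) + (r + sigma^2/2)*T) / (sigma*sqrt(T)) = -1.03237540
d2 = d1 - sigma*sqrt(T) = -1.17934479
exp(-rT) = 0.98955493
N(-d1) = 0.84905186; N(-d2) = 0.88086954
P = K * exp(-rT) * N(-d2) - S_0' * N(-d1) = 119.1000 * 0.98955493 * 0.88086954 - 100.17672725 * 0.84905186 = 18.7605


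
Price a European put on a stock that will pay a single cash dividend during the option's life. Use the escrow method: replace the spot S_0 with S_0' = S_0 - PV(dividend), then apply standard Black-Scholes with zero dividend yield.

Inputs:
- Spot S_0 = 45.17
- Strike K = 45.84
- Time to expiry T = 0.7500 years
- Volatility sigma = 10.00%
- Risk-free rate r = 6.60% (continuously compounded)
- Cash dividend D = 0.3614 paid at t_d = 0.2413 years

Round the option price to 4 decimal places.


Answer: Price = 1.0061

Derivation:
PV(D) = D * exp(-r * t_d) = 0.3614 * 0.98420035 = 0.35569000
S_0' = S_0 - PV(D) = 45.1700 - 0.35569000 = 44.81431000
d1 = (ln(S_0'/K) + (r + sigma^2/2)*T) / (sigma*sqrt(T)) = 0.35357433
d2 = d1 - sigma*sqrt(T) = 0.26697179
exp(-rT) = 0.95170516
N(-d1) = 0.36182896; N(-d2) = 0.39474544
P = K * exp(-rT) * N(-d2) - S_0' * N(-d1) = 45.8400 * 0.95170516 * 0.39474544 - 44.81431000 * 0.36182896 = 1.0061


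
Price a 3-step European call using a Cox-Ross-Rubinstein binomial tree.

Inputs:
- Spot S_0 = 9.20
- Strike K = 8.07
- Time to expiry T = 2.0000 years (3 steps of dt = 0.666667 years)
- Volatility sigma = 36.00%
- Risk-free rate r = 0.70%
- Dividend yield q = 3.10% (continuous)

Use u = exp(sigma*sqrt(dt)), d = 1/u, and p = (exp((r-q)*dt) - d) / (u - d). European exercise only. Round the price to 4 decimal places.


dt = T/N = 0.666667
u = exp(sigma*sqrt(dt)) = 1.341702; d = 1/u = 0.745322
p = (exp((r-q)*dt) - d) / (u - d) = 0.400425
Discount per step: exp(-r*dt) = 0.995344
Stock lattice S(k, i) with i counting down-moves:
  k=0: S(0,0) = 9.2000
  k=1: S(1,0) = 12.3437; S(1,1) = 6.8570
  k=2: S(2,0) = 16.5615; S(2,1) = 9.2000; S(2,2) = 5.1106
  k=3: S(3,0) = 22.2206; S(3,1) = 12.3437; S(3,2) = 6.8570; S(3,3) = 3.8091
Terminal payoffs V(N, i) = max(S_T - K, 0):
  V(3,0) = 14.150600; V(3,1) = 4.273656; V(3,2) = 0.000000; V(3,3) = 0.000000
Backward induction: V(k, i) = exp(-r*dt) * [p * V(k+1, i) + (1-p) * V(k+1, i+1)].
  V(2,0) = exp(-r*dt) * [p*14.150600 + (1-p)*4.273656] = 8.190319
  V(2,1) = exp(-r*dt) * [p*4.273656 + (1-p)*0.000000] = 1.703311
  V(2,2) = exp(-r*dt) * [p*0.000000 + (1-p)*0.000000] = 0.000000
  V(1,0) = exp(-r*dt) * [p*8.190319 + (1-p)*1.703311] = 4.280846
  V(1,1) = exp(-r*dt) * [p*1.703311 + (1-p)*0.000000] = 0.678872
  V(0,0) = exp(-r*dt) * [p*4.280846 + (1-p)*0.678872] = 2.111316

Answer: Price = V(0,0) = 2.1113


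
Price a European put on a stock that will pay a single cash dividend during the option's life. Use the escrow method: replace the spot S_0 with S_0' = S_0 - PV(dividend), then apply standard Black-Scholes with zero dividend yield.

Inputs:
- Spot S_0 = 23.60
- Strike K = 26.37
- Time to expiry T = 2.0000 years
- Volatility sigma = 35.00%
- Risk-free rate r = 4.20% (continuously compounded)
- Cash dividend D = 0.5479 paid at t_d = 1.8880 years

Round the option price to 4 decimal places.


Answer: Price = 5.2243

Derivation:
PV(D) = D * exp(-r * t_d) = 0.5479 * 0.92376645 = 0.50613164
S_0' = S_0 - PV(D) = 23.6000 - 0.50613164 = 23.09386836
d1 = (ln(S_0'/K) + (r + sigma^2/2)*T) / (sigma*sqrt(T)) = 0.14917962
d2 = d1 - sigma*sqrt(T) = -0.34579513
exp(-rT) = 0.91943126
N(-d1) = 0.44070595; N(-d2) = 0.63525166
P = K * exp(-rT) * N(-d2) - S_0' * N(-d1) = 26.3700 * 0.91943126 * 0.63525166 - 23.09386836 * 0.44070595 = 5.2243


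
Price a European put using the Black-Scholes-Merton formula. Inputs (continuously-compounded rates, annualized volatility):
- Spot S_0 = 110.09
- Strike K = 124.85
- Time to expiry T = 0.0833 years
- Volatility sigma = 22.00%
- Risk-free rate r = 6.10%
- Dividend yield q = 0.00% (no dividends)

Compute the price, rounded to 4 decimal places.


Answer: Price = 14.2090

Derivation:
d1 = (ln(S/K) + (r - q + 0.5*sigma^2) * T) / (sigma * sqrt(T)) = -1.86969207
d2 = d1 - sigma * sqrt(T) = -1.93318790
exp(-rT) = 0.99493159; exp(-qT) = 1.00000000
P = K * exp(-rT) * N(-d2) - S_0 * exp(-qT) * N(-d1)
N(-d1) = 0.96923670; N(-d2) = 0.97339347
P = 124.8500 * 0.99493159 * 0.97339347 - 110.0900 * 1.00000000 * 0.96923670 = 14.2090


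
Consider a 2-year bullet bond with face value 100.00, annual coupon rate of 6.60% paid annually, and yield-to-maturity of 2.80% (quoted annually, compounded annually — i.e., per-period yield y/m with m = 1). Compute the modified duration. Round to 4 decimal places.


Answer: Modified duration = 1.8873

Derivation:
Coupon per period c = face * coupon_rate / m = 6.600000
Periods per year m = 1; per-period yield y/m = 0.028000
Number of cashflows N = 2
Cashflows (t years, CF_t, discount factor 1/(1+y/m)^(m*t), PV):
  t = 1.0000: CF_t = 6.600000, DF = 0.972763, PV = 6.420233
  t = 2.0000: CF_t = 106.600000, DF = 0.946267, PV = 100.872080
Price P = sum_t PV_t = 107.292313
First compute Macaulay numerator sum_t t * PV_t:
  t * PV_t at t = 1.0000: 6.420233
  t * PV_t at t = 2.0000: 201.744160
Macaulay duration D = 208.164393 / 107.292313 = 1.940161
Modified duration = D / (1 + y/m) = 1.940161 / (1 + 0.028000) = 1.887316


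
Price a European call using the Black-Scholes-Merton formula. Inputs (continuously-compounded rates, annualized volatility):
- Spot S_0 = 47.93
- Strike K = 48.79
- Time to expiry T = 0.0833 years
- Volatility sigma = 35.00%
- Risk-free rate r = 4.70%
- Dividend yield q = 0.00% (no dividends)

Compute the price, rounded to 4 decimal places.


d1 = (ln(S/K) + (r - q + 0.5*sigma^2) * T) / (sigma * sqrt(T)) = -0.08678356
d2 = d1 - sigma * sqrt(T) = -0.18779965
exp(-rT) = 0.99609255; exp(-qT) = 1.00000000
C = S_0 * exp(-qT) * N(d1) - K * exp(-rT) * N(d2)
N(d1) = 0.46542178; N(d2) = 0.42551686
C = 47.9300 * 1.00000000 * 0.46542178 - 48.7900 * 0.99609255 * 0.42551686 = 1.6278

Answer: Price = 1.6278


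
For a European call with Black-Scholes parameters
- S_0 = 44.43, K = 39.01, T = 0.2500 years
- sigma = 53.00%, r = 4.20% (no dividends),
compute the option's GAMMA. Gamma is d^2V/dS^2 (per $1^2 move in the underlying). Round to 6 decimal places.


d1 = 0.6630543148; d2 = 0.3980543148
phi(d1) = 0.3202161491; exp(-qT) = 1.0000000000; exp(-rT) = 0.9895549326
Gamma = exp(-qT) * phi(d1) / (S * sigma * sqrt(T)) = 1.0000000000 * 0.3202161491 / (44.4300 * 0.5300 * 0.5000000000) = 0.027197

Answer: Gamma = 0.027197


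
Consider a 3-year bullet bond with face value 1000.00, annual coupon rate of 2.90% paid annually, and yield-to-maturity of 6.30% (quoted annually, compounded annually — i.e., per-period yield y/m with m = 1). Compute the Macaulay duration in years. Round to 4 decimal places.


Answer: Macaulay duration = 2.9118 years

Derivation:
Coupon per period c = face * coupon_rate / m = 29.000000
Periods per year m = 1; per-period yield y/m = 0.063000
Number of cashflows N = 3
Cashflows (t years, CF_t, discount factor 1/(1+y/m)^(m*t), PV):
  t = 1.0000: CF_t = 29.000000, DF = 0.940734, PV = 27.281279
  t = 2.0000: CF_t = 29.000000, DF = 0.884980, PV = 25.664421
  t = 3.0000: CF_t = 1029.000000, DF = 0.832531, PV = 856.673990
Price P = sum_t PV_t = 909.619690
Macaulay numerator sum_t t * PV_t:
  t * PV_t at t = 1.0000: 27.281279
  t * PV_t at t = 2.0000: 51.328842
  t * PV_t at t = 3.0000: 2570.021970
Macaulay duration D = (sum_t t * PV_t) / P = 2648.632091 / 909.619690 = 2.911802


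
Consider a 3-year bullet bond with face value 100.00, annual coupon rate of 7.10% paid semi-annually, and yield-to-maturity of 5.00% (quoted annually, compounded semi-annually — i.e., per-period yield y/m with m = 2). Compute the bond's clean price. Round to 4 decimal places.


Answer: Price = 105.7835

Derivation:
Coupon per period c = face * coupon_rate / m = 3.550000
Periods per year m = 2; per-period yield y/m = 0.025000
Number of cashflows N = 6
Cashflows (t years, CF_t, discount factor 1/(1+y/m)^(m*t), PV):
  t = 0.5000: CF_t = 3.550000, DF = 0.975610, PV = 3.463415
  t = 1.0000: CF_t = 3.550000, DF = 0.951814, PV = 3.378941
  t = 1.5000: CF_t = 3.550000, DF = 0.928599, PV = 3.296528
  t = 2.0000: CF_t = 3.550000, DF = 0.905951, PV = 3.216125
  t = 2.5000: CF_t = 3.550000, DF = 0.883854, PV = 3.137683
  t = 3.0000: CF_t = 103.550000, DF = 0.862297, PV = 89.290840
Price P = sum_t PV_t = 105.783532


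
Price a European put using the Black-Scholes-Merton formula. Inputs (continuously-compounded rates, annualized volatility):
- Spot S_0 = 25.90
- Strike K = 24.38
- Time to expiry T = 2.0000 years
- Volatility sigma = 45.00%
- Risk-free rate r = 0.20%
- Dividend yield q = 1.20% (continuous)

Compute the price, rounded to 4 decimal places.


d1 = (ln(S/K) + (r - q + 0.5*sigma^2) * T) / (sigma * sqrt(T)) = 0.38180599
d2 = d1 - sigma * sqrt(T) = -0.25459011
exp(-rT) = 0.99600799; exp(-qT) = 0.97628571
P = K * exp(-rT) * N(-d2) - S_0 * exp(-qT) * N(-d1)
N(-d1) = 0.35130264; N(-d2) = 0.60048015
P = 24.3800 * 0.99600799 * 0.60048015 - 25.9000 * 0.97628571 * 0.35130264 = 5.6983

Answer: Price = 5.6983


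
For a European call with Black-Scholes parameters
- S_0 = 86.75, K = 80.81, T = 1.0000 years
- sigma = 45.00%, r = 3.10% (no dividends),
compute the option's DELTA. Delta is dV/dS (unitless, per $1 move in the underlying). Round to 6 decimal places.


Answer: Delta = 0.674189

Derivation:
d1 = 0.4515104413; d2 = 0.0015104413
phi(d1) = 0.3602815851; exp(-qT) = 1.0000000000; exp(-rT) = 0.9694755731
N(d1) = 0.6741891493
Delta = exp(-qT) * N(d1) = 1.0000000000 * 0.6741891493 = 0.674189


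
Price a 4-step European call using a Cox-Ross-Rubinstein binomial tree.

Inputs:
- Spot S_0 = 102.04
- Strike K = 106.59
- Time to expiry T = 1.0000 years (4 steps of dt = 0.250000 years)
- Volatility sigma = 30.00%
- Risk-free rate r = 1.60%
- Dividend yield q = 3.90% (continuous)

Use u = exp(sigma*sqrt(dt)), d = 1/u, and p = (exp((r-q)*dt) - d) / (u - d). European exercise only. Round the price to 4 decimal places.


dt = T/N = 0.250000
u = exp(sigma*sqrt(dt)) = 1.161834; d = 1/u = 0.860708
p = (exp((r-q)*dt) - d) / (u - d) = 0.443530
Discount per step: exp(-r*dt) = 0.996008
Stock lattice S(k, i) with i counting down-moves:
  k=0: S(0,0) = 102.0400
  k=1: S(1,0) = 118.5536; S(1,1) = 87.8266
  k=2: S(2,0) = 137.7396; S(2,1) = 102.0400; S(2,2) = 75.5931
  k=3: S(3,0) = 160.0306; S(3,1) = 118.5536; S(3,2) = 87.8266; S(3,3) = 65.0636
  k=4: S(4,0) = 185.9290; S(4,1) = 137.7396; S(4,2) = 102.0400; S(4,3) = 75.5931; S(4,4) = 56.0007
Terminal payoffs V(N, i) = max(S_T - K, 0):
  V(4,0) = 79.339002; V(4,1) = 31.149593; V(4,2) = 0.000000; V(4,3) = 0.000000; V(4,4) = 0.000000
Backward induction: V(k, i) = exp(-r*dt) * [p * V(k+1, i) + (1-p) * V(k+1, i+1)].
  V(3,0) = exp(-r*dt) * [p*79.339002 + (1-p)*31.149593] = 52.313368
  V(3,1) = exp(-r*dt) * [p*31.149593 + (1-p)*0.000000] = 13.760625
  V(3,2) = exp(-r*dt) * [p*0.000000 + (1-p)*0.000000] = 0.000000
  V(3,3) = exp(-r*dt) * [p*0.000000 + (1-p)*0.000000] = 0.000000
  V(2,0) = exp(-r*dt) * [p*52.313368 + (1-p)*13.760625] = 30.736729
  V(2,1) = exp(-r*dt) * [p*13.760625 + (1-p)*0.000000] = 6.078885
  V(2,2) = exp(-r*dt) * [p*0.000000 + (1-p)*0.000000] = 0.000000
  V(1,0) = exp(-r*dt) * [p*30.736729 + (1-p)*6.078885] = 16.947452
  V(1,1) = exp(-r*dt) * [p*6.078885 + (1-p)*0.000000] = 2.685405
  V(0,0) = exp(-r*dt) * [p*16.947452 + (1-p)*2.685405] = 8.975078

Answer: Price = V(0,0) = 8.9751


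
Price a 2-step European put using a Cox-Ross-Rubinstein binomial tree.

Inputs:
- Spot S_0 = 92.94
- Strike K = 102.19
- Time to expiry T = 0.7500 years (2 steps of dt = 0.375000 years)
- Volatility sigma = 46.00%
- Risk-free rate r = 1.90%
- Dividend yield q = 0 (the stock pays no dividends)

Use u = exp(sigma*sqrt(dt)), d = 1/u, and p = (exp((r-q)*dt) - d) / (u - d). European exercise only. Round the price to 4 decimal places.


Answer: Price = V(0,0) = 19.5960

Derivation:
dt = T/N = 0.375000
u = exp(sigma*sqrt(dt)) = 1.325370; d = 1/u = 0.754507
p = (exp((r-q)*dt) - d) / (u - d) = 0.442565
Discount per step: exp(-r*dt) = 0.992900
Stock lattice S(k, i) with i counting down-moves:
  k=0: S(0,0) = 92.9400
  k=1: S(1,0) = 123.1798; S(1,1) = 70.1238
  k=2: S(2,0) = 163.2588; S(2,1) = 92.9400; S(2,2) = 52.9089
Terminal payoffs V(N, i) = max(K - S_T, 0):
  V(2,0) = 0.000000; V(2,1) = 9.250000; V(2,2) = 49.281104
Backward induction: V(k, i) = exp(-r*dt) * [p * V(k+1, i) + (1-p) * V(k+1, i+1)].
  V(1,0) = exp(-r*dt) * [p*0.000000 + (1-p)*9.250000] = 5.119667
  V(1,1) = exp(-r*dt) * [p*9.250000 + (1-p)*49.281104] = 31.340645
  V(0,0) = exp(-r*dt) * [p*5.119667 + (1-p)*31.340645] = 19.596042


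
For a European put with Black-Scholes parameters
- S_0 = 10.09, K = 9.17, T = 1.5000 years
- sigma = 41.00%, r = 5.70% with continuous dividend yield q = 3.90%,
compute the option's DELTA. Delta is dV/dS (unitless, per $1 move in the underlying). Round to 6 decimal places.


Answer: Delta = -0.292588

Derivation:
d1 = 0.4952401226; d2 = -0.0069052747
phi(d1) = 0.3529002208; exp(-qT) = 0.9431782404; exp(-rT) = 0.9180531431
N(-d1) = 0.3102153159
Delta = -exp(-qT) * N(-d1) = -0.9431782404 * 0.3102153159 = -0.292588


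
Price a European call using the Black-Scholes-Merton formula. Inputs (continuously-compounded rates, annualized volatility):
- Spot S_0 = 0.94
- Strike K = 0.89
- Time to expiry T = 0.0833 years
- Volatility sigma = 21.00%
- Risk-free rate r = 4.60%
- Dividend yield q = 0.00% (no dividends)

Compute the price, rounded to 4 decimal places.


d1 = (ln(S/K) + (r - q + 0.5*sigma^2) * T) / (sigma * sqrt(T)) = 0.99533614
d2 = d1 - sigma * sqrt(T) = 0.93472648
exp(-rT) = 0.99617553; exp(-qT) = 1.00000000
C = S_0 * exp(-qT) * N(d1) - K * exp(-rT) * N(d2)
N(d1) = 0.84021360; N(d2) = 0.82503536
C = 0.9400 * 1.00000000 * 0.84021360 - 0.8900 * 0.99617553 * 0.82503536 = 0.0583

Answer: Price = 0.0583


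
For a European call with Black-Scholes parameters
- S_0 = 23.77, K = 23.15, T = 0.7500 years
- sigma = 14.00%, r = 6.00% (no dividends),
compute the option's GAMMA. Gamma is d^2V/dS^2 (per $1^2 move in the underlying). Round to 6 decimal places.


Answer: Gamma = 0.112084

Derivation:
d1 = 0.6497623717; d2 = 0.5285188151
phi(d1) = 0.3230222402; exp(-qT) = 1.0000000000; exp(-rT) = 0.9559974818
Gamma = exp(-qT) * phi(d1) / (S * sigma * sqrt(T)) = 1.0000000000 * 0.3230222402 / (23.7700 * 0.1400 * 0.8660254038) = 0.112084


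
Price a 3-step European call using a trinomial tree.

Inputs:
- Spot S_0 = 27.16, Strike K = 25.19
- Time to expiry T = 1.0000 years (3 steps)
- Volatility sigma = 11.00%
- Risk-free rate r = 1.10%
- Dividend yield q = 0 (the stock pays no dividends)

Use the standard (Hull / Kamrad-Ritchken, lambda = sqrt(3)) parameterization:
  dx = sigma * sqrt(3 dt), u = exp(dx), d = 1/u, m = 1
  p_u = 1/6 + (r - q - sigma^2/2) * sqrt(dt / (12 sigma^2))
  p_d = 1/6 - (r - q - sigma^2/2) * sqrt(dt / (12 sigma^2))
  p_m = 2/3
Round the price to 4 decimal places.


dt = T/N = 0.333333; dx = sigma*sqrt(3*dt) = 0.110000
u = exp(dx) = 1.116278; d = 1/u = 0.895834
p_u = 0.174167, p_m = 0.666667, p_d = 0.159167
Discount per step: exp(-r*dt) = 0.996340
Stock lattice S(k, j) with j the centered position index:
  k=0: S(0,+0) = 27.1600
  k=1: S(1,-1) = 24.3309; S(1,+0) = 27.1600; S(1,+1) = 30.3181
  k=2: S(2,-2) = 21.7964; S(2,-1) = 24.3309; S(2,+0) = 27.1600; S(2,+1) = 30.3181; S(2,+2) = 33.8434
  k=3: S(3,-3) = 19.5260; S(3,-2) = 21.7964; S(3,-1) = 24.3309; S(3,+0) = 27.1600; S(3,+1) = 30.3181; S(3,+2) = 33.8434; S(3,+3) = 37.7787
Terminal payoffs V(N, j) = max(S_T - K, 0):
  V(3,-3) = 0.000000; V(3,-2) = 0.000000; V(3,-1) = 0.000000; V(3,+0) = 1.970000; V(3,+1) = 5.128112; V(3,+2) = 8.653444; V(3,+3) = 12.588694
Backward induction: V(k, j) = exp(-r*dt) * [p_u * V(k+1, j+1) + p_m * V(k+1, j) + p_d * V(k+1, j-1)]
  V(2,-2) = exp(-r*dt) * [p_u*0.000000 + p_m*0.000000 + p_d*0.000000] = 0.000000
  V(2,-1) = exp(-r*dt) * [p_u*1.970000 + p_m*0.000000 + p_d*0.000000] = 0.341853
  V(2,+0) = exp(-r*dt) * [p_u*5.128112 + p_m*1.970000 + p_d*0.000000] = 2.198404
  V(2,+1) = exp(-r*dt) * [p_u*8.653444 + p_m*5.128112 + p_d*1.970000] = 5.220265
  V(2,+2) = exp(-r*dt) * [p_u*12.588694 + p_m*8.653444 + p_d*5.128112] = 8.745592
  V(1,-1) = exp(-r*dt) * [p_u*2.198404 + p_m*0.341853 + p_d*0.000000] = 0.608555
  V(1,+0) = exp(-r*dt) * [p_u*5.220265 + p_m*2.198404 + p_d*0.341853] = 2.420320
  V(1,+1) = exp(-r*dt) * [p_u*8.745592 + p_m*5.220265 + p_d*2.198404] = 5.333687
  V(0,+0) = exp(-r*dt) * [p_u*5.333687 + p_m*2.420320 + p_d*0.608555] = 2.629699

Answer: Price = V(0,0) = 2.6297


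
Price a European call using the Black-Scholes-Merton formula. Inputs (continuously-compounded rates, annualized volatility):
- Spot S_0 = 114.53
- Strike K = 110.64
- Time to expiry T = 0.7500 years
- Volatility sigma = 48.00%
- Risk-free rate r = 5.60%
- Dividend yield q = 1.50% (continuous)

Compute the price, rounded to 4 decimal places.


Answer: Price = 21.8559

Derivation:
d1 = (ln(S/K) + (r - q + 0.5*sigma^2) * T) / (sigma * sqrt(T)) = 0.36494578
d2 = d1 - sigma * sqrt(T) = -0.05074642
exp(-rT) = 0.95886978; exp(-qT) = 0.98881304
C = S_0 * exp(-qT) * N(d1) - K * exp(-rT) * N(d2)
N(d1) = 0.64242406; N(d2) = 0.47976379
C = 114.5300 * 0.98881304 * 0.64242406 - 110.6400 * 0.95886978 * 0.47976379 = 21.8559


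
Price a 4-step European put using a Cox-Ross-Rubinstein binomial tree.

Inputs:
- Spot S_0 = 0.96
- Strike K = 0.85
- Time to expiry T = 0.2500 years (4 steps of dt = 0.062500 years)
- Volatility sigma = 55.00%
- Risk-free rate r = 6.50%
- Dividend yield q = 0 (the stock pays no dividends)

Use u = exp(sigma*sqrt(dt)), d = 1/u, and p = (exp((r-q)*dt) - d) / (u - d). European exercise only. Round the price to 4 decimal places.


Answer: Price = V(0,0) = 0.0533

Derivation:
dt = T/N = 0.062500
u = exp(sigma*sqrt(dt)) = 1.147402; d = 1/u = 0.871534
p = (exp((r-q)*dt) - d) / (u - d) = 0.480435
Discount per step: exp(-r*dt) = 0.995946
Stock lattice S(k, i) with i counting down-moves:
  k=0: S(0,0) = 0.9600
  k=1: S(1,0) = 1.1015; S(1,1) = 0.8367
  k=2: S(2,0) = 1.2639; S(2,1) = 0.9600; S(2,2) = 0.7292
  k=3: S(3,0) = 1.4502; S(3,1) = 1.1015; S(3,2) = 0.8367; S(3,3) = 0.6355
  k=4: S(4,0) = 1.6639; S(4,1) = 1.2639; S(4,2) = 0.9600; S(4,3) = 0.7292; S(4,4) = 0.5539
Terminal payoffs V(N, i) = max(K - S_T, 0):
  V(4,0) = 0.000000; V(4,1) = 0.000000; V(4,2) = 0.000000; V(4,3) = 0.120811; V(4,4) = 0.296128
Backward induction: V(k, i) = exp(-r*dt) * [p * V(k+1, i) + (1-p) * V(k+1, i+1)].
  V(3,0) = exp(-r*dt) * [p*0.000000 + (1-p)*0.000000] = 0.000000
  V(3,1) = exp(-r*dt) * [p*0.000000 + (1-p)*0.000000] = 0.000000
  V(3,2) = exp(-r*dt) * [p*0.000000 + (1-p)*0.120811] = 0.062515
  V(3,3) = exp(-r*dt) * [p*0.120811 + (1-p)*0.296128] = 0.211040
  V(2,0) = exp(-r*dt) * [p*0.000000 + (1-p)*0.000000] = 0.000000
  V(2,1) = exp(-r*dt) * [p*0.000000 + (1-p)*0.062515] = 0.032349
  V(2,2) = exp(-r*dt) * [p*0.062515 + (1-p)*0.211040] = 0.139117
  V(1,0) = exp(-r*dt) * [p*0.000000 + (1-p)*0.032349] = 0.016739
  V(1,1) = exp(-r*dt) * [p*0.032349 + (1-p)*0.139117] = 0.087466
  V(0,0) = exp(-r*dt) * [p*0.016739 + (1-p)*0.087466] = 0.053269


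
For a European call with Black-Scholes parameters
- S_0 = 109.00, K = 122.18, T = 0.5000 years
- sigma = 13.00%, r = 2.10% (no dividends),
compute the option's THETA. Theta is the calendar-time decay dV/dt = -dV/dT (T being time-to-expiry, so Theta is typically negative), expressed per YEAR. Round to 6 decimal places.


Answer: Theta = -2.532564

Derivation:
d1 = -1.0815740514; d2 = -1.1734979329
phi(d1) = 0.2222750394; exp(-qT) = 1.0000000000; exp(-rT) = 0.9895549326
Theta = -S*exp(-qT)*phi(d1)*sigma/(2*sqrt(T)) - r*K*exp(-rT)*N(d2) + q*S*exp(-qT)*N(d1)
N(d1) = 0.1397209199; N(d2) = 0.1202980927; sqrt(T) = 0.7071067812
Term 1 = -109.0000 * 1.0000000000 * 0.2222750394 * 0.1300 / (2 * 0.7071067812) = -2.2271298989
Term 2 = -0.0210 * 122.1800 * 0.9895549326 * 0.1202980927 = -0.3054344821
Term 3 = 0 (no dividend yield, q = 0)
Theta = -2.2271298989 + (-0.3054344821) + (0.0000000000) = -2.532564


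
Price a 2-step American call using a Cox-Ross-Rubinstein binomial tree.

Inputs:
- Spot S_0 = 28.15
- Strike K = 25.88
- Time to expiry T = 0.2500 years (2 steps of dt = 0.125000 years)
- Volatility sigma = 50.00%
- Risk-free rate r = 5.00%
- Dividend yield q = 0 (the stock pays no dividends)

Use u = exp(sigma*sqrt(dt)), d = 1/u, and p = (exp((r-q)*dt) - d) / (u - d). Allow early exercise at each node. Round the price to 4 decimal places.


dt = T/N = 0.125000
u = exp(sigma*sqrt(dt)) = 1.193365; d = 1/u = 0.837967
p = (exp((r-q)*dt) - d) / (u - d) = 0.473562
Discount per step: exp(-r*dt) = 0.993769
Stock lattice S(k, i) with i counting down-moves:
  k=0: S(0,0) = 28.1500
  k=1: S(1,0) = 33.5932; S(1,1) = 23.5888
  k=2: S(2,0) = 40.0890; S(2,1) = 28.1500; S(2,2) = 19.7666
Terminal payoffs V(N, i) = max(S_T - K, 0):
  V(2,0) = 14.208950; V(2,1) = 2.270000; V(2,2) = 0.000000
Backward induction: V(k, i) = exp(-r*dt) * [p * V(k+1, i) + (1-p) * V(k+1, i+1)]; then take max(V_cont, immediate exercise) for American.
  V(1,0) = exp(-r*dt) * [p*14.208950 + (1-p)*2.270000] = 7.874458; exercise = 7.713213; V(1,0) = max -> 7.874458
  V(1,1) = exp(-r*dt) * [p*2.270000 + (1-p)*0.000000] = 1.068287; exercise = 0.000000; V(1,1) = max -> 1.068287
  V(0,0) = exp(-r*dt) * [p*7.874458 + (1-p)*1.068287] = 4.264690; exercise = 2.270000; V(0,0) = max -> 4.264690

Answer: Price = V(0,0) = 4.2647


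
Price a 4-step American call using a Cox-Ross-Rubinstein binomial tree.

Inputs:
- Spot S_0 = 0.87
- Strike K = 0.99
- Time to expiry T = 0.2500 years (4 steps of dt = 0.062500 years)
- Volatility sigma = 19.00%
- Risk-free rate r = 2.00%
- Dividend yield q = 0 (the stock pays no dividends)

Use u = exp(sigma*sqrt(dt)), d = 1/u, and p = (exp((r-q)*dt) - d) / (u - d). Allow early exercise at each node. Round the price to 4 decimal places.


Answer: Price = V(0,0) = 0.0039

Derivation:
dt = T/N = 0.062500
u = exp(sigma*sqrt(dt)) = 1.048646; d = 1/u = 0.953610
p = (exp((r-q)*dt) - d) / (u - d) = 0.501288
Discount per step: exp(-r*dt) = 0.998751
Stock lattice S(k, i) with i counting down-moves:
  k=0: S(0,0) = 0.8700
  k=1: S(1,0) = 0.9123; S(1,1) = 0.8296
  k=2: S(2,0) = 0.9567; S(2,1) = 0.8700; S(2,2) = 0.7912
  k=3: S(3,0) = 1.0032; S(3,1) = 0.9123; S(3,2) = 0.8296; S(3,3) = 0.7545
  k=4: S(4,0) = 1.0520; S(4,1) = 0.9567; S(4,2) = 0.8700; S(4,3) = 0.7912; S(4,4) = 0.7195
Terminal payoffs V(N, i) = max(S_T - K, 0):
  V(4,0) = 0.062047; V(4,1) = 0.000000; V(4,2) = 0.000000; V(4,3) = 0.000000; V(4,4) = 0.000000
Backward induction: V(k, i) = exp(-r*dt) * [p * V(k+1, i) + (1-p) * V(k+1, i+1)]; then take max(V_cont, immediate exercise) for American.
  V(3,0) = exp(-r*dt) * [p*0.062047 + (1-p)*0.000000] = 0.031065; exercise = 0.013243; V(3,0) = max -> 0.031065
  V(3,1) = exp(-r*dt) * [p*0.000000 + (1-p)*0.000000] = 0.000000; exercise = 0.000000; V(3,1) = max -> 0.000000
  V(3,2) = exp(-r*dt) * [p*0.000000 + (1-p)*0.000000] = 0.000000; exercise = 0.000000; V(3,2) = max -> 0.000000
  V(3,3) = exp(-r*dt) * [p*0.000000 + (1-p)*0.000000] = 0.000000; exercise = 0.000000; V(3,3) = max -> 0.000000
  V(2,0) = exp(-r*dt) * [p*0.031065 + (1-p)*0.000000] = 0.015553; exercise = 0.000000; V(2,0) = max -> 0.015553
  V(2,1) = exp(-r*dt) * [p*0.000000 + (1-p)*0.000000] = 0.000000; exercise = 0.000000; V(2,1) = max -> 0.000000
  V(2,2) = exp(-r*dt) * [p*0.000000 + (1-p)*0.000000] = 0.000000; exercise = 0.000000; V(2,2) = max -> 0.000000
  V(1,0) = exp(-r*dt) * [p*0.015553 + (1-p)*0.000000] = 0.007787; exercise = 0.000000; V(1,0) = max -> 0.007787
  V(1,1) = exp(-r*dt) * [p*0.000000 + (1-p)*0.000000] = 0.000000; exercise = 0.000000; V(1,1) = max -> 0.000000
  V(0,0) = exp(-r*dt) * [p*0.007787 + (1-p)*0.000000] = 0.003899; exercise = 0.000000; V(0,0) = max -> 0.003899


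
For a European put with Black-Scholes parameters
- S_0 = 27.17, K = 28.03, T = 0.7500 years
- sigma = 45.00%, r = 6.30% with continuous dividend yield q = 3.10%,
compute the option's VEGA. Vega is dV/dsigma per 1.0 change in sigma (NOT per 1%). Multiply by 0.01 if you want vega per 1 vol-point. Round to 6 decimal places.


d1 = 0.1764781648; d2 = -0.2132332669
phi(d1) = 0.3927779637; exp(-qT) = 0.9770181987; exp(-rT) = 0.9538489056
Vega = S * exp(-qT) * phi(d1) * sqrt(T) = 27.1700 * 0.9770181987 * 0.3927779637 * 0.8660254038 = 9.029632

Answer: Vega = 9.029632


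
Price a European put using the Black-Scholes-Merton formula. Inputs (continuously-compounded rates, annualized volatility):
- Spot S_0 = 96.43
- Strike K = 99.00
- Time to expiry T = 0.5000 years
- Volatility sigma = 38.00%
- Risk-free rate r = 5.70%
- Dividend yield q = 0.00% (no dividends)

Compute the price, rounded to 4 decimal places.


d1 = (ln(S/K) + (r - q + 0.5*sigma^2) * T) / (sigma * sqrt(T)) = 0.14252856
d2 = d1 - sigma * sqrt(T) = -0.12617202
exp(-rT) = 0.97190229; exp(-qT) = 1.00000000
P = K * exp(-rT) * N(-d2) - S_0 * exp(-qT) * N(-d1)
N(-d1) = 0.44333126; N(-d2) = 0.55020212
P = 99.0000 * 0.97190229 * 0.55020212 - 96.4300 * 1.00000000 * 0.44333126 = 10.1891

Answer: Price = 10.1891


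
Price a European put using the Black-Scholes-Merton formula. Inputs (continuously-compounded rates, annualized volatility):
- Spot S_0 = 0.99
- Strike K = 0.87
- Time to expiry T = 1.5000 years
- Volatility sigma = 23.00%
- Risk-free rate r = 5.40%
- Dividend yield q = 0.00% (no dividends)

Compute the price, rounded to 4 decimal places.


Answer: Price = 0.0330

Derivation:
d1 = (ln(S/K) + (r - q + 0.5*sigma^2) * T) / (sigma * sqrt(T)) = 0.88709418
d2 = d1 - sigma * sqrt(T) = 0.60540286
exp(-rT) = 0.92219369; exp(-qT) = 1.00000000
P = K * exp(-rT) * N(-d2) - S_0 * exp(-qT) * N(-d1)
N(-d1) = 0.18751410; N(-d2) = 0.27245568
P = 0.8700 * 0.92219369 * 0.27245568 - 0.9900 * 1.00000000 * 0.18751410 = 0.0330
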